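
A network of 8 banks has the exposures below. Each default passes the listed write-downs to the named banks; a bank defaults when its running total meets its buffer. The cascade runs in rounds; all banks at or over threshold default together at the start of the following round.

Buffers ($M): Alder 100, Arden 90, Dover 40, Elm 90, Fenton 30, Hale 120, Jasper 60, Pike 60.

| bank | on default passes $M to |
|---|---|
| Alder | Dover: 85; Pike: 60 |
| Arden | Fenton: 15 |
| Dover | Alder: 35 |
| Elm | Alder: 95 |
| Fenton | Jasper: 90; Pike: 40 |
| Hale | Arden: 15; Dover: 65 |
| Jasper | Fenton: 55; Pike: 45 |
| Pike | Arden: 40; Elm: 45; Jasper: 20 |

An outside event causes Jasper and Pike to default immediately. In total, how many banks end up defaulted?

Round 1 — Jasper, Pike default (initial).
  Arden: +40 → 40 < 90
  Elm: +45 → 45 < 90
  Fenton: +55 → 55 ≥ 30
Round 2 — Fenton defaults.
No further defaults.

3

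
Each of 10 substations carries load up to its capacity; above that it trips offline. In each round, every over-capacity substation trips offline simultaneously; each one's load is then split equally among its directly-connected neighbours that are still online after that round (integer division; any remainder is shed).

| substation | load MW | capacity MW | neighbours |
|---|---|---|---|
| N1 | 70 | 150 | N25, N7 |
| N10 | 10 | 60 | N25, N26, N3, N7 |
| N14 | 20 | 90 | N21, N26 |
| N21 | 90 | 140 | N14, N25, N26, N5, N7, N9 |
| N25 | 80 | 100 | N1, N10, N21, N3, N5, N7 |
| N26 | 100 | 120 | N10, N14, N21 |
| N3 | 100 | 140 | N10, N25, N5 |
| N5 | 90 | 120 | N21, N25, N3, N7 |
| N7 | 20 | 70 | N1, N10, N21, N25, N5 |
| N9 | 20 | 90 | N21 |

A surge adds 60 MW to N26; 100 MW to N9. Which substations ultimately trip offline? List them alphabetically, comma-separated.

Round 1 — N26 at 160 > 120; N9 at 120 > 90. N26, N9 trip offline.
  N26 sheds 160 MW to N10, N14, N21: 53 each (1 lost).
    N10: 10+53 = 63 > 60
    N14: 20+53 = 73 ≤ 90
    N21: 90+53 = 143 > 140
  N9 sheds 120 MW to N21: 120 each.
    N21: 143+120 = 263 > 140
Round 2 — N10, N21 trip offline.
  N10 sheds 63 MW to N25, N3, N7: 21 each.
    N25: 80+21 = 101 > 100
    N3: 100+21 = 121 ≤ 140
    N7: 20+21 = 41 ≤ 70
  N21 sheds 263 MW to N14, N25, N5, N7: 65 each (3 lost).
    N14: 73+65 = 138 > 90
    N25: 101+65 = 166 > 100
    N5: 90+65 = 155 > 120
    N7: 41+65 = 106 > 70
Round 3 — N14, N25, N5, N7 trip offline.
  N14 sheds 138 MW: no online neighbours, lost.
  N25 sheds 166 MW to N1, N3: 83 each.
    N1: 70+83 = 153 > 150
    N3: 121+83 = 204 > 140
  N5 sheds 155 MW to N3: 155 each.
    N3: 204+155 = 359 > 140
  N7 sheds 106 MW to N1: 106 each.
    N1: 153+106 = 259 > 150
Round 4 — N1, N3 trip offline.
  N1 sheds 259 MW: no online neighbours, lost.
  N3 sheds 359 MW: no online neighbours, lost.
No further trips.

N1, N10, N14, N21, N25, N26, N3, N5, N7, N9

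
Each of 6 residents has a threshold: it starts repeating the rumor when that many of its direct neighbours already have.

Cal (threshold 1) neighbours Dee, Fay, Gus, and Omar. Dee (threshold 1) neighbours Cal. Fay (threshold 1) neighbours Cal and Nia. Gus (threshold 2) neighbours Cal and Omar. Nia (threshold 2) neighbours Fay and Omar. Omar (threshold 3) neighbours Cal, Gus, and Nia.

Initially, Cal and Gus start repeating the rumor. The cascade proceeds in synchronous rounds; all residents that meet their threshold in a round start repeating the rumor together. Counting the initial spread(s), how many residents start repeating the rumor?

4

Round 1 — Cal, Gus start repeating the rumor (initial).
Round 2 — checking thresholds:
  Dee: 1 of 1 neighbours ≥ 1, starts repeating the rumor.
  Fay: 1 of 2 neighbours ≥ 1, starts repeating the rumor.
  Omar: 2 of 3 neighbours < 3, below threshold.
Round 3 — no new spreads; cascade stops.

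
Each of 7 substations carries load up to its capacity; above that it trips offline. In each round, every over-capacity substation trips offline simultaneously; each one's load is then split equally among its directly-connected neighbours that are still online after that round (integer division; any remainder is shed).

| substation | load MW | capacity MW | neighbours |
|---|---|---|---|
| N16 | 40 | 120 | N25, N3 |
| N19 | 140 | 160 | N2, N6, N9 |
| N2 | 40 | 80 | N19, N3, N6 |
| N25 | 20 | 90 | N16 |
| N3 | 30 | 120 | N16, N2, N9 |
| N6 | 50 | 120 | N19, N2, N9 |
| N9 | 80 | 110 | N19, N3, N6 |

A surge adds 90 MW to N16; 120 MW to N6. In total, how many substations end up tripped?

Round 1 — N16 at 130 > 120; N6 at 170 > 120. N16, N6 trip offline.
  N16 sheds 130 MW to N25, N3: 65 each.
    N25: 20+65 = 85 ≤ 90
    N3: 30+65 = 95 ≤ 120
  N6 sheds 170 MW to N19, N2, N9: 56 each (2 lost).
    N19: 140+56 = 196 > 160
    N2: 40+56 = 96 > 80
    N9: 80+56 = 136 > 110
Round 2 — N19, N2, N9 trip offline.
  N19 sheds 196 MW: no online neighbours, lost.
  N2 sheds 96 MW to N3: 96 each.
    N3: 95+96 = 191 > 120
  N9 sheds 136 MW to N3: 136 each.
    N3: 191+136 = 327 > 120
Round 3 — N3 trips offline.
  N3 sheds 327 MW: no online neighbours, lost.
No further trips.

6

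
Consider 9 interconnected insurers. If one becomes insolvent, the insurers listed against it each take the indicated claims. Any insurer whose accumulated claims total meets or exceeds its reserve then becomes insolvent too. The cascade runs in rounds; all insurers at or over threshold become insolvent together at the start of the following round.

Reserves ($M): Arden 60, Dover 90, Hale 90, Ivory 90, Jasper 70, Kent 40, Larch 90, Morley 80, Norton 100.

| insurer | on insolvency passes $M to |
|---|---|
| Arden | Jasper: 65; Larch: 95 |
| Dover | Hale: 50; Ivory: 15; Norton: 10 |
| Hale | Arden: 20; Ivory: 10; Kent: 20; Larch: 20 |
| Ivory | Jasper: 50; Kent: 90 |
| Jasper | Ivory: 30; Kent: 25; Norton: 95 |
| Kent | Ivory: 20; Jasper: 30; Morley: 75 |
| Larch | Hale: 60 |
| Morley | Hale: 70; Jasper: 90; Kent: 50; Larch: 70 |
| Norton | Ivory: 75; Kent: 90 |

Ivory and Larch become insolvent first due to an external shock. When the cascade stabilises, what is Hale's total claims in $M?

Round 1 — Ivory, Larch become insolvent (initial).
  Hale: +60 → 60 < 90
  Jasper: +50 → 50 < 70
  Kent: +90 → 90 ≥ 40
Round 2 — Kent becomes insolvent.
  Jasper: +30 → 80 ≥ 70
  Morley: +75 → 75 < 80
Round 3 — Jasper becomes insolvent.
  Norton: +95 → 95 < 100
No further insolvencies.

60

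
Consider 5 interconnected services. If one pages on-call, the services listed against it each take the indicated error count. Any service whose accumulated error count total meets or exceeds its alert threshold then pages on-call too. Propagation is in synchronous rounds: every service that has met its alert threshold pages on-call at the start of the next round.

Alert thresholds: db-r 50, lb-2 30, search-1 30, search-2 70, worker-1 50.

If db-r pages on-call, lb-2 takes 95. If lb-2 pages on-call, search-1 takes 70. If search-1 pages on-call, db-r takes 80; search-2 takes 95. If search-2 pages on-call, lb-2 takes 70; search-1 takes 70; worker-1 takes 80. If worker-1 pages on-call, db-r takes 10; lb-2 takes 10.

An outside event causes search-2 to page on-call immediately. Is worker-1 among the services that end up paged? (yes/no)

Round 1 — search-2 pages on-call (initial).
  lb-2: +70 → 70 ≥ 30
  search-1: +70 → 70 ≥ 30
  worker-1: +80 → 80 ≥ 50
Round 2 — lb-2, search-1, worker-1 page on-call.
  db-r: +80+10 → 90 ≥ 50
Round 3 — db-r pages on-call.
No further pages.

yes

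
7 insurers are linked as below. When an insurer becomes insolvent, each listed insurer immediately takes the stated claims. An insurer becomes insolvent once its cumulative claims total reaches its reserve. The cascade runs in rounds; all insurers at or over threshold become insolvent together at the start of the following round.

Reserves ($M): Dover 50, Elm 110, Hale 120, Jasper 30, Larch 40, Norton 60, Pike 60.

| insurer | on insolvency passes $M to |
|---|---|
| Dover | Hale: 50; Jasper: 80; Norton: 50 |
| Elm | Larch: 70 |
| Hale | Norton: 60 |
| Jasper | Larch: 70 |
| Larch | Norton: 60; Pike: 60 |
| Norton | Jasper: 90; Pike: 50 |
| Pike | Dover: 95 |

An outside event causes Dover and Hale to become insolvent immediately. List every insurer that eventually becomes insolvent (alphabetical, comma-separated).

Round 1 — Dover, Hale become insolvent (initial).
  Jasper: +80 → 80 ≥ 30
  Norton: +50+60 → 110 ≥ 60
Round 2 — Jasper, Norton become insolvent.
  Larch: +70 → 70 ≥ 40
  Pike: +50 → 50 < 60
Round 3 — Larch becomes insolvent.
  Pike: +60 → 110 ≥ 60
Round 4 — Pike becomes insolvent.
No further insolvencies.

Dover, Hale, Jasper, Larch, Norton, Pike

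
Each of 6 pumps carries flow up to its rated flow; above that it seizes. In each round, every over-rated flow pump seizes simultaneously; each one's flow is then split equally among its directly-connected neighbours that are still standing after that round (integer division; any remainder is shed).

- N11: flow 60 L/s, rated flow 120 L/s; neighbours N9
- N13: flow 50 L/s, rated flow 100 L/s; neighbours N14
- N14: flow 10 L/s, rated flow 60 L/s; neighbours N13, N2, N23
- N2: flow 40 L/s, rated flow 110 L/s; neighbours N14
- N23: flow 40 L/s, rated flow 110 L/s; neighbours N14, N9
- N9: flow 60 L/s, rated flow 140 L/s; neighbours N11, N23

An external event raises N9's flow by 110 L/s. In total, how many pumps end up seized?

5

Round 1 — N9 at 170 > 140. N9 seizes.
  N9 sheds 170 L/s to N11, N23: 85 each.
    N11: 60+85 = 145 > 120
    N23: 40+85 = 125 > 110
Round 2 — N11, N23 seize.
  N11 sheds 145 L/s: no online neighbours, lost.
  N23 sheds 125 L/s to N14: 125 each.
    N14: 10+125 = 135 > 60
Round 3 — N14 seizes.
  N14 sheds 135 L/s to N13, N2: 67 each (1 lost).
    N13: 50+67 = 117 > 100
    N2: 40+67 = 107 ≤ 110
Round 4 — N13 seizes.
  N13 sheds 117 L/s: no online neighbours, lost.
No further seizures.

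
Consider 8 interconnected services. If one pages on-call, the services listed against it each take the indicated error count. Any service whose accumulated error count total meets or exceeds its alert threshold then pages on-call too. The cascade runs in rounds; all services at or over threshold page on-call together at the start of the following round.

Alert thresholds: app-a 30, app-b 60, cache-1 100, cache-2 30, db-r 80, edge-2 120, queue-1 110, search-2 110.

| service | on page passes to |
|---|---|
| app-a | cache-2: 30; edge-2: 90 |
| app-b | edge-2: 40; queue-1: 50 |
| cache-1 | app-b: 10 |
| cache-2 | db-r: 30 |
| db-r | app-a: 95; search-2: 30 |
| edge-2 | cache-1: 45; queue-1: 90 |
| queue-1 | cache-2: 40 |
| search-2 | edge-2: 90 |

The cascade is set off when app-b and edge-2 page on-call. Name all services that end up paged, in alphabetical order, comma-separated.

Round 1 — app-b, edge-2 page on-call (initial).
  cache-1: +45 → 45 < 100
  queue-1: +50+90 → 140 ≥ 110
Round 2 — queue-1 pages on-call.
  cache-2: +40 → 40 ≥ 30
Round 3 — cache-2 pages on-call.
  db-r: +30 → 30 < 80
No further pages.

app-b, cache-2, edge-2, queue-1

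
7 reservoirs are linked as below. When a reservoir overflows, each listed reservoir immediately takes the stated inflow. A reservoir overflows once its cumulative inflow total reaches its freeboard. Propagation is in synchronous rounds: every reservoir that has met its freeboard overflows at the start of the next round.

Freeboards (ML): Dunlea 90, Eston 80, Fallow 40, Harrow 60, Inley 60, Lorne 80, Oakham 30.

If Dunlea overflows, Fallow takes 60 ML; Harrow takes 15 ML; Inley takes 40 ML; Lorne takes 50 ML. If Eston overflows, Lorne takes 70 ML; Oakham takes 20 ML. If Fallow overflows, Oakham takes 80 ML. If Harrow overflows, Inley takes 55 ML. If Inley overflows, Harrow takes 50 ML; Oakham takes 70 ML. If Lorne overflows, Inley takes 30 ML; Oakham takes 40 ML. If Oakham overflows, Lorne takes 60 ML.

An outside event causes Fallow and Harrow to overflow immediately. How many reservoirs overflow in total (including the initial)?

3

Round 1 — Fallow, Harrow overflow (initial).
  Inley: +55 → 55 < 60
  Oakham: +80 → 80 ≥ 30
Round 2 — Oakham overflows.
  Lorne: +60 → 60 < 80
No further overflows.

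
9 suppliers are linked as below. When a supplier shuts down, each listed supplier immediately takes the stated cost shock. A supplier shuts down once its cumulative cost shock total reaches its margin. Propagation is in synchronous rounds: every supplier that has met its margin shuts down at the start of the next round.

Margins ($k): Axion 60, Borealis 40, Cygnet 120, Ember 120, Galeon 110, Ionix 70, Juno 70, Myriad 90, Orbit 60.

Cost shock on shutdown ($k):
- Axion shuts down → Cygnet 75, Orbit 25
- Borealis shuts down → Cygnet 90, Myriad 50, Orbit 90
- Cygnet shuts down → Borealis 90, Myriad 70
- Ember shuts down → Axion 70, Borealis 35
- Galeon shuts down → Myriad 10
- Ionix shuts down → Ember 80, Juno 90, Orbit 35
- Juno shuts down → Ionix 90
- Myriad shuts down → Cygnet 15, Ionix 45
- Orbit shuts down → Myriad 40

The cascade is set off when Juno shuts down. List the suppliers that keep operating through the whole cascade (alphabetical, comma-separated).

Axion, Borealis, Cygnet, Ember, Galeon, Myriad, Orbit

Round 1 — Juno shuts down (initial).
  Ionix: +90 → 90 ≥ 70
Round 2 — Ionix shuts down.
  Ember: +80 → 80 < 120
  Orbit: +35 → 35 < 60
No further shutdowns.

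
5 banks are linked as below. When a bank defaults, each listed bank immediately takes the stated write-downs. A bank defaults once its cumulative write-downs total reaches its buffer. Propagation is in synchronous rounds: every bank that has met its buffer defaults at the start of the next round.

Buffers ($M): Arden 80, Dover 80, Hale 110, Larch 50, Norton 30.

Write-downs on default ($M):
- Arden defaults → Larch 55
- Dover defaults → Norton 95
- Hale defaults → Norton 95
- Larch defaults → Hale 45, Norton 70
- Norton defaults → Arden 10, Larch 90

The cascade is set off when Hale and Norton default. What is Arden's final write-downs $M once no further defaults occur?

10

Round 1 — Hale, Norton default (initial).
  Arden: +10 → 10 < 80
  Larch: +90 → 90 ≥ 50
Round 2 — Larch defaults.
No further defaults.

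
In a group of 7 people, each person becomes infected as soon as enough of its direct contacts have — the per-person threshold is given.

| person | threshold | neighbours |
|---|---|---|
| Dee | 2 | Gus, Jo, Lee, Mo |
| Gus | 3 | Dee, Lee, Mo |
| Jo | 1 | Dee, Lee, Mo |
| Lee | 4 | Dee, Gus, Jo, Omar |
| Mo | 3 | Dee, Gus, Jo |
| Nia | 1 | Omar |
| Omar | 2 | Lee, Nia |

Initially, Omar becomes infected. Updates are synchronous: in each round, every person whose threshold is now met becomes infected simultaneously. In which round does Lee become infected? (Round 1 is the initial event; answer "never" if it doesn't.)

Round 1 — Omar becomes infected (initial).
Round 2 — checking thresholds:
  Lee: 1 of 4 neighbours < 4, not yet.
  Nia: 1 of 1 neighbours ≥ 1, becomes infected.
Round 3 — no new infections; cascade stops.

never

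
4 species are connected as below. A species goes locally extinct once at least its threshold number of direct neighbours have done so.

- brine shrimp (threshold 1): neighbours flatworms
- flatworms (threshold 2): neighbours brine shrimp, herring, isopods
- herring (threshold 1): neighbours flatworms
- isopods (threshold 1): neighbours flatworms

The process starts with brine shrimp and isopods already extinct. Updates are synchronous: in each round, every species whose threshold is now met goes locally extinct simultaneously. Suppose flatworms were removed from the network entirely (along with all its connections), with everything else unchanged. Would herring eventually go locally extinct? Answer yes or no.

With flatworms removed:
Round 1 — brine shrimp, isopods go locally extinct (initial).
Round 2 — no new extinctions; cascade stops.

no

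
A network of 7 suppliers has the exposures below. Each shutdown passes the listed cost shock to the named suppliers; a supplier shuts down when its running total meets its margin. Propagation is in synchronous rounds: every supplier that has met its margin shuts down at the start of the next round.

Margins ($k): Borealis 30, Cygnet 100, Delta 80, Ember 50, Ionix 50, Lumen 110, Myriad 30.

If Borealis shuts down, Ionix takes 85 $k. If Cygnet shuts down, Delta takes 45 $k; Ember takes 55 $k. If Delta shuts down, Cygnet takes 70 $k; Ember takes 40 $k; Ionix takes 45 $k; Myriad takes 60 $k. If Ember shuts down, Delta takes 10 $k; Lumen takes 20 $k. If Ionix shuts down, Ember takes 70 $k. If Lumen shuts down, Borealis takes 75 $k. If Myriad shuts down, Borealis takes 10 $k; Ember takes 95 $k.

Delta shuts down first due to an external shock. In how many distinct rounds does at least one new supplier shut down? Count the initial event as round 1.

3

Round 1 — Delta shuts down (initial).
  Cygnet: +70 → 70 < 100
  Ember: +40 → 40 < 50
  Ionix: +45 → 45 < 50
  Myriad: +60 → 60 ≥ 30
Round 2 — Myriad shuts down.
  Borealis: +10 → 10 < 30
  Ember: +95 → 135 ≥ 50
Round 3 — Ember shuts down.
  Lumen: +20 → 20 < 110
No further shutdowns.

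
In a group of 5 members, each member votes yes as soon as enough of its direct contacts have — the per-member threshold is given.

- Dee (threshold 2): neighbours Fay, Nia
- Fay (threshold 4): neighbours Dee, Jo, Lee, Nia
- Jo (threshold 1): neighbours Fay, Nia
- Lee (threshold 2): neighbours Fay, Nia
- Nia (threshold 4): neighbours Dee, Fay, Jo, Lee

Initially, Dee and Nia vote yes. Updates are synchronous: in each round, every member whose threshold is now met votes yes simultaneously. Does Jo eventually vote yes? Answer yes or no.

yes

Round 1 — Dee, Nia vote yes (initial).
Round 2 — checking thresholds:
  Fay: 2 of 4 neighbours < 4, not yet.
  Jo: 1 of 2 neighbours ≥ 1, votes yes.
  Lee: 1 of 2 neighbours < 2, not yet.
Round 3 — no new yes votes; cascade stops.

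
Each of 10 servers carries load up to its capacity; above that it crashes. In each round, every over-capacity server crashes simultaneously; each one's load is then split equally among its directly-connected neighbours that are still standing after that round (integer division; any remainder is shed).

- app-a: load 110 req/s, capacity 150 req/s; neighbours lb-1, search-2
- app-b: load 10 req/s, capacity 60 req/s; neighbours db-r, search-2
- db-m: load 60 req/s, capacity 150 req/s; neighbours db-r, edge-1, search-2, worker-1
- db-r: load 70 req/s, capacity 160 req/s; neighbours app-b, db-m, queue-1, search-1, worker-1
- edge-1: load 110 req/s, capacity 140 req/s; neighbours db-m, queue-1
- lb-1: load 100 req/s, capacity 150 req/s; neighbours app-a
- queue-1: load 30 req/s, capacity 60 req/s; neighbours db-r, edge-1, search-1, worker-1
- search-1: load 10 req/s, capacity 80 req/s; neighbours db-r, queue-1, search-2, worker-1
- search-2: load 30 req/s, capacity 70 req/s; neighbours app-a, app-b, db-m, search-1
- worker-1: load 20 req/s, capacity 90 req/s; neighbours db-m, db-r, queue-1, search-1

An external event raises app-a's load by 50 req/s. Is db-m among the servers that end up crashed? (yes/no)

Round 1 — app-a at 160 > 150. app-a crashes.
  app-a sheds 160 req/s to lb-1, search-2: 80 each.
    lb-1: 100+80 = 180 > 150
    search-2: 30+80 = 110 > 70
Round 2 — lb-1, search-2 crash.
  lb-1 sheds 180 req/s: no online neighbours, lost.
  search-2 sheds 110 req/s to app-b, db-m, search-1: 36 each (2 lost).
    app-b: 10+36 = 46 ≤ 60
    db-m: 60+36 = 96 ≤ 150
    search-1: 10+36 = 46 ≤ 80
No further crashes.

no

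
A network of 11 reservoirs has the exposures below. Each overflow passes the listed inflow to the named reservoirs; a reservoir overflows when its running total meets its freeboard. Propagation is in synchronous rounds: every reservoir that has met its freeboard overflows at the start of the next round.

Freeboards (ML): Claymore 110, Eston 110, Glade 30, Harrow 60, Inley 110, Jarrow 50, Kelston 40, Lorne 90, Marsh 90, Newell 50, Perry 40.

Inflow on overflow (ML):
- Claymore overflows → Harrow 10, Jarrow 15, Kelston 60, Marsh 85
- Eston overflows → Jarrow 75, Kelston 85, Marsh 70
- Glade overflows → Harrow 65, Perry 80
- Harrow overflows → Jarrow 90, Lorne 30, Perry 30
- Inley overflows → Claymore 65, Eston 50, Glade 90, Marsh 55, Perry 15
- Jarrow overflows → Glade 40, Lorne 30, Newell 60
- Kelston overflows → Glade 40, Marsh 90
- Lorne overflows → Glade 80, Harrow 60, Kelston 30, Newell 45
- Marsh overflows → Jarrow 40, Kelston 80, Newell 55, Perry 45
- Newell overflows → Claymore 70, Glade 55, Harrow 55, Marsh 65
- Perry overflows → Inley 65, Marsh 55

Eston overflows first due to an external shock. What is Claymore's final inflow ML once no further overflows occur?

70

Round 1 — Eston overflows (initial).
  Jarrow: +75 → 75 ≥ 50
  Kelston: +85 → 85 ≥ 40
  Marsh: +70 → 70 < 90
Round 2 — Jarrow, Kelston overflow.
  Glade: +40+40 → 80 ≥ 30
  Lorne: +30 → 30 < 90
  Marsh: +90 → 160 ≥ 90
  Newell: +60 → 60 ≥ 50
Round 3 — Glade, Marsh, Newell overflow.
  Claymore: +70 → 70 < 110
  Harrow: +65+55 → 120 ≥ 60
  Perry: +80+45 → 125 ≥ 40
Round 4 — Harrow, Perry overflow.
  Inley: +65 → 65 < 110
  Lorne: +30 → 60 < 90
No further overflows.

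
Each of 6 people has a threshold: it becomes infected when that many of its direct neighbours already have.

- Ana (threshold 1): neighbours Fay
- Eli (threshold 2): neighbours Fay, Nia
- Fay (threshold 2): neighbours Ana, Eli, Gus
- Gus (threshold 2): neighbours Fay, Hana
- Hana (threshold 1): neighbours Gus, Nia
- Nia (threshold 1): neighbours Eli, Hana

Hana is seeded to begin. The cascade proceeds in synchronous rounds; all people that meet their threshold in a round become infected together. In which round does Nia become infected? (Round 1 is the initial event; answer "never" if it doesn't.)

2

Round 1 — Hana becomes infected (initial).
Round 2 — checking thresholds:
  Gus: 1 of 2 neighbours < 2, not yet.
  Nia: 1 of 2 neighbours ≥ 1, becomes infected.
Round 3 — no new infections; cascade stops.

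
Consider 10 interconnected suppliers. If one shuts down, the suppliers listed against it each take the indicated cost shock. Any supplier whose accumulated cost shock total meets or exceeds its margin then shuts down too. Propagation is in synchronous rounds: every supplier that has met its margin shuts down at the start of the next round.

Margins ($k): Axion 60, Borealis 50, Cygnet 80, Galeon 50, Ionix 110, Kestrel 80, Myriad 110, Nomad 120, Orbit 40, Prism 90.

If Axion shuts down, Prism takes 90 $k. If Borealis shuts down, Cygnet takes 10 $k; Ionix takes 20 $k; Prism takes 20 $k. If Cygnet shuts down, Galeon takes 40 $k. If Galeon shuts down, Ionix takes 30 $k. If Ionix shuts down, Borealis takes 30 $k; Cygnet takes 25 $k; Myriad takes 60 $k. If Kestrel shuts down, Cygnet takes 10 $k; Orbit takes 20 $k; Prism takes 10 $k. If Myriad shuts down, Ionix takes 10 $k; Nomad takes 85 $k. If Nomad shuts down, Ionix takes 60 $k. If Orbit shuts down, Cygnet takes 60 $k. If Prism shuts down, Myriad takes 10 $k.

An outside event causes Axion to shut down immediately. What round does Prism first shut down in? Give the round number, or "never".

2

Round 1 — Axion shuts down (initial).
  Prism: +90 → 90 ≥ 90
Round 2 — Prism shuts down.
  Myriad: +10 → 10 < 110
No further shutdowns.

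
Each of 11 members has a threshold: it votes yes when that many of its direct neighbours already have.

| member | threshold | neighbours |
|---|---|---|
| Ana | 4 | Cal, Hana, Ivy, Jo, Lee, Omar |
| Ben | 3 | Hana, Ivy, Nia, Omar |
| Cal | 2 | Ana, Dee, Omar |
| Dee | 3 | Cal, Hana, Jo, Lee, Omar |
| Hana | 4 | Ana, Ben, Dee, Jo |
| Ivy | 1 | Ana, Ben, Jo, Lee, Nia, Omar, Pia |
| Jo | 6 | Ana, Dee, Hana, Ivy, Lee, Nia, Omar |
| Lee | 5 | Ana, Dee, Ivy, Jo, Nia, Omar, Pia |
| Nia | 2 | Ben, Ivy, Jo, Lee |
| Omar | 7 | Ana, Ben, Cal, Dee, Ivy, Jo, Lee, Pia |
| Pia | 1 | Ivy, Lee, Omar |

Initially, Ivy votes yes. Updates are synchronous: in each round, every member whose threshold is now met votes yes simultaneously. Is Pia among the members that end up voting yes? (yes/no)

yes

Round 1 — Ivy votes yes (initial).
Round 2 — checking thresholds:
  Ana: 1 of 6 neighbours < 4, not yet.
  Ben: 1 of 4 neighbours < 3, not yet.
  Jo: 1 of 7 neighbours < 6, not yet.
  Lee: 1 of 7 neighbours < 5, not yet.
  Nia: 1 of 4 neighbours < 2, not yet.
  Omar: 1 of 8 neighbours < 7, not yet.
  Pia: 1 of 3 neighbours ≥ 1, votes yes.
Round 3 — no new yes votes; cascade stops.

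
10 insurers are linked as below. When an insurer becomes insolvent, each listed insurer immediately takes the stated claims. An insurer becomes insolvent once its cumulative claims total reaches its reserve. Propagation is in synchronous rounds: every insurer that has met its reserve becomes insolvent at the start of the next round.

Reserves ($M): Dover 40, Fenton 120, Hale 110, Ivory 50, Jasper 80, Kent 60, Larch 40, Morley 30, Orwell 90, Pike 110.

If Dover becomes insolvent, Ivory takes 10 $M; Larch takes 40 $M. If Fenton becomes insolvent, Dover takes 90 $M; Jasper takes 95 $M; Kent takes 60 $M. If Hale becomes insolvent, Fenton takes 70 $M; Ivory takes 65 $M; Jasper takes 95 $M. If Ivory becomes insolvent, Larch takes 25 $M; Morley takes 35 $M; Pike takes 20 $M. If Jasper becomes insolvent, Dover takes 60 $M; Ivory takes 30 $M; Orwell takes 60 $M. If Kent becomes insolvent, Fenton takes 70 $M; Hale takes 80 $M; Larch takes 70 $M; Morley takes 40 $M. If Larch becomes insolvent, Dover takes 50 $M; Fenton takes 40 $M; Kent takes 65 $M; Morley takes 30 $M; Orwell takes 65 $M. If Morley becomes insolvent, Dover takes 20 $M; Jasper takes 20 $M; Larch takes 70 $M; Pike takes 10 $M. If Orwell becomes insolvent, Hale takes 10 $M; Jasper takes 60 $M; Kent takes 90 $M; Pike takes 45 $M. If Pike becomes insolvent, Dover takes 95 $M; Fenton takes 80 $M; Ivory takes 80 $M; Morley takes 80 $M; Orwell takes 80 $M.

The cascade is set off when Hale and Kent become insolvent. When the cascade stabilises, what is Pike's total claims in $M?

Round 1 — Hale, Kent become insolvent (initial).
  Fenton: +70+70 → 140 ≥ 120
  Ivory: +65 → 65 ≥ 50
  Jasper: +95 → 95 ≥ 80
  Larch: +70 → 70 ≥ 40
  Morley: +40 → 40 ≥ 30
Round 2 — Fenton, Ivory, Jasper, Larch, Morley become insolvent.
  Dover: +90+60+50+20 → 220 ≥ 40
  Orwell: +60+65 → 125 ≥ 90
  Pike: +20+10 → 30 < 110
Round 3 — Dover, Orwell become insolvent.
  Pike: +45 → 75 < 110
No further insolvencies.

75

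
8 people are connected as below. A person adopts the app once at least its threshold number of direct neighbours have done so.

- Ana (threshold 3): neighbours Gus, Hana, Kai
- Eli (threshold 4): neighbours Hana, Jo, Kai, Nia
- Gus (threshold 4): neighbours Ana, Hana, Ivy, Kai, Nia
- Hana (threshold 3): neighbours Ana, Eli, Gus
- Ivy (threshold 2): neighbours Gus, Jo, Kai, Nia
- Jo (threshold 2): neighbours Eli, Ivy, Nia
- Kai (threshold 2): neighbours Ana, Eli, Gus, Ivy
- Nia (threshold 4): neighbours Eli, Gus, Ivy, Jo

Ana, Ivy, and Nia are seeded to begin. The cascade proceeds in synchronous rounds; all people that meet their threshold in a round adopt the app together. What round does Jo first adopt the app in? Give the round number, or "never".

2

Round 1 — Ana, Ivy, Nia adopt the app (initial).
Round 2 — checking thresholds:
  Eli: 1 of 4 neighbours < 4, below threshold.
  Gus: 3 of 5 neighbours < 4, below threshold.
  Hana: 1 of 3 neighbours < 3, below threshold.
  Jo: 2 of 3 neighbours ≥ 2, adopts the app.
  Kai: 2 of 4 neighbours ≥ 2, adopts the app.
Round 3 — checking thresholds:
  Eli: 3 of 4 neighbours < 4, below threshold.
  Gus: 4 of 5 neighbours ≥ 4, adopts the app.
  Hana: 1 of 3 neighbours < 3, below threshold.
Round 4 — no new adoptions; cascade stops.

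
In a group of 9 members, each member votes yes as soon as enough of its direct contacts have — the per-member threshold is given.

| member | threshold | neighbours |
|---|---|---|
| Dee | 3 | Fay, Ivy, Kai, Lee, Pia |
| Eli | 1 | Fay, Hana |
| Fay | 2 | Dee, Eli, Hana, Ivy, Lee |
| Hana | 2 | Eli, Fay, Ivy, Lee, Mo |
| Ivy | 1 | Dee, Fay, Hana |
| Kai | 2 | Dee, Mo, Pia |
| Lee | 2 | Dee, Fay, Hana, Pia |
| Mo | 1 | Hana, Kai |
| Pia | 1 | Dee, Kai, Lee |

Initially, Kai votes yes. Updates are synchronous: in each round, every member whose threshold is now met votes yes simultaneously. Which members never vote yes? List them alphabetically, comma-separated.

Dee, Eli, Fay, Hana, Ivy, Lee

Round 1 — Kai votes yes (initial).
Round 2 — checking thresholds:
  Dee: 1 of 5 neighbours < 3, not yet.
  Mo: 1 of 2 neighbours ≥ 1, votes yes.
  Pia: 1 of 3 neighbours ≥ 1, votes yes.
Round 3 — no new yes votes; cascade stops.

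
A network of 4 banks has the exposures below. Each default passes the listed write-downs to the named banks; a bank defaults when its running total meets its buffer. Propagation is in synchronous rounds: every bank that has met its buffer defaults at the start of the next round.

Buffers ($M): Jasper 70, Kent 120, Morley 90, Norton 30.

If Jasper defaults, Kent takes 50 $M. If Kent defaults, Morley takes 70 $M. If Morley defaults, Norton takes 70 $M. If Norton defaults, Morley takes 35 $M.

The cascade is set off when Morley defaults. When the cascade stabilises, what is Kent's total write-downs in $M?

0

Round 1 — Morley defaults (initial).
  Norton: +70 → 70 ≥ 30
Round 2 — Norton defaults.
No further defaults.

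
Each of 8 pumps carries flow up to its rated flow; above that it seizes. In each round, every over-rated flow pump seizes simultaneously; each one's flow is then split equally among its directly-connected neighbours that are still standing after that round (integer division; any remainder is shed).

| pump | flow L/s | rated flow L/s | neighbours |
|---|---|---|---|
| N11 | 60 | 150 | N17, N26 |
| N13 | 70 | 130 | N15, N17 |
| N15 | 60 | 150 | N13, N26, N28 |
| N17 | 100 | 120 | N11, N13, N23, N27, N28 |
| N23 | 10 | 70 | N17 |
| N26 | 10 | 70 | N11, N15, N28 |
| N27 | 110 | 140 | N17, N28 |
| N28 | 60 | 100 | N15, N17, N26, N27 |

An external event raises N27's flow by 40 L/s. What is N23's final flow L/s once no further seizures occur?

68

Round 1 — N27 at 150 > 140. N27 seizes.
  N27 sheds 150 L/s to N17, N28: 75 each.
    N17: 100+75 = 175 > 120
    N28: 60+75 = 135 > 100
Round 2 — N17, N28 seize.
  N17 sheds 175 L/s to N11, N13, N23: 58 each (1 lost).
    N11: 60+58 = 118 ≤ 150
    N13: 70+58 = 128 ≤ 130
    N23: 10+58 = 68 ≤ 70
  N28 sheds 135 L/s to N15, N26: 67 each (1 lost).
    N15: 60+67 = 127 ≤ 150
    N26: 10+67 = 77 > 70
Round 3 — N26 seizes.
  N26 sheds 77 L/s to N11, N15: 38 each (1 lost).
    N11: 118+38 = 156 > 150
    N15: 127+38 = 165 > 150
Round 4 — N11, N15 seize.
  N11 sheds 156 L/s: no online neighbours, lost.
  N15 sheds 165 L/s to N13: 165 each.
    N13: 128+165 = 293 > 130
Round 5 — N13 seizes.
  N13 sheds 293 L/s: no online neighbours, lost.
No further seizures.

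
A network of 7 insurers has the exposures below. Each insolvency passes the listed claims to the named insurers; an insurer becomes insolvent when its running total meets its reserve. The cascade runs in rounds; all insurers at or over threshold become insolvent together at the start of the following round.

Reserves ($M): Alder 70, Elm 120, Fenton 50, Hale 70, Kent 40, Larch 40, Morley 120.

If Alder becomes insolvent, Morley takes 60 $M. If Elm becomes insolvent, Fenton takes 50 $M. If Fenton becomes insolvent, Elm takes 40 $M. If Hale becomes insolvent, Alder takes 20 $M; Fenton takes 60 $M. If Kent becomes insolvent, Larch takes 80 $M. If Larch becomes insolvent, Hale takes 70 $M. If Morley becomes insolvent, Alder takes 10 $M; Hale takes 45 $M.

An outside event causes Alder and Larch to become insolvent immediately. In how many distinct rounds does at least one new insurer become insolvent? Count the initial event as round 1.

Round 1 — Alder, Larch become insolvent (initial).
  Hale: +70 → 70 ≥ 70
  Morley: +60 → 60 < 120
Round 2 — Hale becomes insolvent.
  Fenton: +60 → 60 ≥ 50
Round 3 — Fenton becomes insolvent.
  Elm: +40 → 40 < 120
No further insolvencies.

3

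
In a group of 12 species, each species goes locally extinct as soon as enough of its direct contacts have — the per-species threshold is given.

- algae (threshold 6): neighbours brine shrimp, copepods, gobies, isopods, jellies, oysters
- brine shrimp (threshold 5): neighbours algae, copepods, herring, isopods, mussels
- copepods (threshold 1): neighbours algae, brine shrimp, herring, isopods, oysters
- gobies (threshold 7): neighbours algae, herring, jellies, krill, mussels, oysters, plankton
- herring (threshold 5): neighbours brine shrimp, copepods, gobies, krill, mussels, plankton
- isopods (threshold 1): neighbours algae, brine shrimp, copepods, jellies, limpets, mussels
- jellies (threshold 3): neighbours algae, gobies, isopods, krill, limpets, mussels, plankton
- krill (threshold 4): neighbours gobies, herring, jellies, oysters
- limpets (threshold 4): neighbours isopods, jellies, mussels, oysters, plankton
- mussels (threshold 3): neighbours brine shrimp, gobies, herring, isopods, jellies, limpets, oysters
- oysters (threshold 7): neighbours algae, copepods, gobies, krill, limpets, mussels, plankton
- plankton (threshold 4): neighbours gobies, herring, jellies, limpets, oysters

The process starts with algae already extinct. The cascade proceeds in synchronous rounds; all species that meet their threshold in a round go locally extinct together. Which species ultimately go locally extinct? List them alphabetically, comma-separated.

algae, copepods, isopods

Round 1 — algae goes locally extinct (initial).
Round 2 — checking thresholds:
  brine shrimp: 1 of 5 neighbours < 5, holds.
  copepods: 1 of 5 neighbours ≥ 1, goes locally extinct.
  gobies: 1 of 7 neighbours < 7, holds.
  isopods: 1 of 6 neighbours ≥ 1, goes locally extinct.
  jellies: 1 of 7 neighbours < 3, holds.
  oysters: 1 of 7 neighbours < 7, holds.
Round 3 — no new extinctions; cascade stops.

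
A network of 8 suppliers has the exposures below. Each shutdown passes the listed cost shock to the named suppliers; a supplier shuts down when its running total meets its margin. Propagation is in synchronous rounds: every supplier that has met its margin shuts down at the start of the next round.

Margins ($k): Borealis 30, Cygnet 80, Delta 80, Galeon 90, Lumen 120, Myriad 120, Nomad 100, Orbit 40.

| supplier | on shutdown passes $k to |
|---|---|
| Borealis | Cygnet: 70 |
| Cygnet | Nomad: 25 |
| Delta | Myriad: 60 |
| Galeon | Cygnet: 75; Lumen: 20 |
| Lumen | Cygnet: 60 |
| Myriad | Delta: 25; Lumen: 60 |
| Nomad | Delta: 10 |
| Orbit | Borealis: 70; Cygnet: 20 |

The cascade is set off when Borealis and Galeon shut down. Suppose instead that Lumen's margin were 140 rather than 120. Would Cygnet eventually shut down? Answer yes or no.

With Lumen's margin at 140:
Round 1 — Borealis, Galeon shut down (initial).
  Cygnet: +70+75 → 145 ≥ 80
  Lumen: +20 → 20 < 140
Round 2 — Cygnet shuts down.
  Nomad: +25 → 25 < 100
No further shutdowns.

yes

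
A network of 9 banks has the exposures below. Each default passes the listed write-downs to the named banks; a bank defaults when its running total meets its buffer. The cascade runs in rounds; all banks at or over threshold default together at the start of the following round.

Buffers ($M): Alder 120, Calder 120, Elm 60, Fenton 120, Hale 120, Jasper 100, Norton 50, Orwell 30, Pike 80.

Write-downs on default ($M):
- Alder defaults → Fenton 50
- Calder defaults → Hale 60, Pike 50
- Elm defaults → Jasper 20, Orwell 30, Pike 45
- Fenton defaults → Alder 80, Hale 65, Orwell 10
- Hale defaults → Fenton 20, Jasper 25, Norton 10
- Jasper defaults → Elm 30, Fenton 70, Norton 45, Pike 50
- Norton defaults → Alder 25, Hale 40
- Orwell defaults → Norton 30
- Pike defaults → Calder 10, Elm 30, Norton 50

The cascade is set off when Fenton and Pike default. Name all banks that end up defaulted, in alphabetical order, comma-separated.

Round 1 — Fenton, Pike default (initial).
  Alder: +80 → 80 < 120
  Calder: +10 → 10 < 120
  Elm: +30 → 30 < 60
  Hale: +65 → 65 < 120
  Norton: +50 → 50 ≥ 50
  Orwell: +10 → 10 < 30
Round 2 — Norton defaults.
  Alder: +25 → 105 < 120
  Hale: +40 → 105 < 120
No further defaults.

Fenton, Norton, Pike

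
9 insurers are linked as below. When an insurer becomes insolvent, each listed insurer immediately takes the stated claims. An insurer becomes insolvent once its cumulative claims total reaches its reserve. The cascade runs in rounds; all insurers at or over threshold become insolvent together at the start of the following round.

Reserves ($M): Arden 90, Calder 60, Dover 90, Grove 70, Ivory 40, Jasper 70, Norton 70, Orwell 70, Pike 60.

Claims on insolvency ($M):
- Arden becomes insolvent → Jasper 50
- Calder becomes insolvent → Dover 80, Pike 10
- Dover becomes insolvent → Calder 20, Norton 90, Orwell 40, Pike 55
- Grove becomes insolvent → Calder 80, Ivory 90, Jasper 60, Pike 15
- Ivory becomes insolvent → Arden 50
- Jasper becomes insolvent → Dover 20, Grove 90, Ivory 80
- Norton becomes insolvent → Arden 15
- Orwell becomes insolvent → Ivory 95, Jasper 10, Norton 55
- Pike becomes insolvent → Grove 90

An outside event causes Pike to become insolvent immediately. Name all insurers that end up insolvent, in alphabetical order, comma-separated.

Calder, Grove, Ivory, Pike

Round 1 — Pike becomes insolvent (initial).
  Grove: +90 → 90 ≥ 70
Round 2 — Grove becomes insolvent.
  Calder: +80 → 80 ≥ 60
  Ivory: +90 → 90 ≥ 40
  Jasper: +60 → 60 < 70
Round 3 — Calder, Ivory become insolvent.
  Arden: +50 → 50 < 90
  Dover: +80 → 80 < 90
No further insolvencies.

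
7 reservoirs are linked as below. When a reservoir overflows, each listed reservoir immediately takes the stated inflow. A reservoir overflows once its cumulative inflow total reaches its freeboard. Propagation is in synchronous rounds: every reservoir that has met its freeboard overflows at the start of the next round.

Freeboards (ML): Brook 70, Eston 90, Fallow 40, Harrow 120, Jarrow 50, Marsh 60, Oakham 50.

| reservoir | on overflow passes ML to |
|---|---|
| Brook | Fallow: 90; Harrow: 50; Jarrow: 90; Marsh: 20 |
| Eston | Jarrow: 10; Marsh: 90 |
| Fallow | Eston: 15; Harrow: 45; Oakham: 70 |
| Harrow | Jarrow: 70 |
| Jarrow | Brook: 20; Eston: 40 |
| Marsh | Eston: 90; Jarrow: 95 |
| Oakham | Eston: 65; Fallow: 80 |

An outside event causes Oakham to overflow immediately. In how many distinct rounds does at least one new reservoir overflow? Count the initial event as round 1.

Round 1 — Oakham overflows (initial).
  Eston: +65 → 65 < 90
  Fallow: +80 → 80 ≥ 40
Round 2 — Fallow overflows.
  Eston: +15 → 80 < 90
  Harrow: +45 → 45 < 120
No further overflows.

2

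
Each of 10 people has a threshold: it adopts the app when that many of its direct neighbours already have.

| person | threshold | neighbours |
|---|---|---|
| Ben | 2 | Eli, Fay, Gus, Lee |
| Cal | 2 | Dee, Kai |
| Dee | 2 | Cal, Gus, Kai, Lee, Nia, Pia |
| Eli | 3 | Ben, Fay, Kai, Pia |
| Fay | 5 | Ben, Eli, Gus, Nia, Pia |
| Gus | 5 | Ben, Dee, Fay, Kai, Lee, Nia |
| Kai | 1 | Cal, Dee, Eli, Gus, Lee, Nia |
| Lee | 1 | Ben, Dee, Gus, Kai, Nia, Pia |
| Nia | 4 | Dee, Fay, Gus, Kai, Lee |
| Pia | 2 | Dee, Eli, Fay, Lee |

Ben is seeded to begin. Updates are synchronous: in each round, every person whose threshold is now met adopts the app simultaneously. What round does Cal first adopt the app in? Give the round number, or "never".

Round 1 — Ben adopts the app (initial).
Round 2 — checking thresholds:
  Eli: 1 of 4 neighbours < 3, holds.
  Fay: 1 of 5 neighbours < 5, holds.
  Gus: 1 of 6 neighbours < 5, holds.
  Lee: 1 of 6 neighbours ≥ 1, adopts the app.
Round 3 — checking thresholds:
  Dee: 1 of 6 neighbours < 2, holds.
  Eli: 1 of 4 neighbours < 3, holds.
  Fay: 1 of 5 neighbours < 5, holds.
  Gus: 2 of 6 neighbours < 5, holds.
  Kai: 1 of 6 neighbours ≥ 1, adopts the app.
  Nia: 1 of 5 neighbours < 4, holds.
  Pia: 1 of 4 neighbours < 2, holds.
Round 4 — checking thresholds:
  Cal: 1 of 2 neighbours < 2, holds.
  Dee: 2 of 6 neighbours ≥ 2, adopts the app.
  Eli: 2 of 4 neighbours < 3, holds.
  Fay: 1 of 5 neighbours < 5, holds.
  Gus: 3 of 6 neighbours < 5, holds.
  Nia: 2 of 5 neighbours < 4, holds.
  Pia: 1 of 4 neighbours < 2, holds.
Round 5 — checking thresholds:
  Cal: 2 of 2 neighbours ≥ 2, adopts the app.
  Eli: 2 of 4 neighbours < 3, holds.
  Fay: 1 of 5 neighbours < 5, holds.
  Gus: 4 of 6 neighbours < 5, holds.
  Nia: 3 of 5 neighbours < 4, holds.
  Pia: 2 of 4 neighbours ≥ 2, adopts the app.
Round 6 — checking thresholds:
  Eli: 3 of 4 neighbours ≥ 3, adopts the app.
  Fay: 2 of 5 neighbours < 5, holds.
  Gus: 4 of 6 neighbours < 5, holds.
  Nia: 3 of 5 neighbours < 4, holds.
Round 7 — no new adoptions; cascade stops.

5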